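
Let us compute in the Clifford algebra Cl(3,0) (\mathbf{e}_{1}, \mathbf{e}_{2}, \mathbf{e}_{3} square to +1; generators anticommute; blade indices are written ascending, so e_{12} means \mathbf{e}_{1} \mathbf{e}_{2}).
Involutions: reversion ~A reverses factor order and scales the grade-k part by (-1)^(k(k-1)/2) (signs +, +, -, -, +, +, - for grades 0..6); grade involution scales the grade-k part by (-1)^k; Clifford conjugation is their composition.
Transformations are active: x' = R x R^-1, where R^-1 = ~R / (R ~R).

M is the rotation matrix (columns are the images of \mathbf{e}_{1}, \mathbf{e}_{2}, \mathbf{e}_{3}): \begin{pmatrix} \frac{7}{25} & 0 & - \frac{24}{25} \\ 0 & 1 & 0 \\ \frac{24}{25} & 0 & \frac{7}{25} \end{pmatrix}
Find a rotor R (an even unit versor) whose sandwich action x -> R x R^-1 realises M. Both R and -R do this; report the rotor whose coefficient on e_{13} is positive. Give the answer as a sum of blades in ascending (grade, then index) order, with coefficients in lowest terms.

Method: write R = a + b12*e_{12} + b13*e_{13} + b23*e_{23} with a^2 + b12^2 + b13^2 + b23^2 = 1 (so R^-1 = ~R). Expanding the columns R e_j ~R gives tr M = 4a^2 - 1 and, from the antisymmetric part, M21 - M12 = -4a*b12, M13 - M31 = 4a*b13, M32 - M23 = -4a*b23.
Here tr M = \frac{39}{25}, so a^2 = (1 + tr M)/4 = \frac{16}{25} and a = ±\frac{4}{5}. Taking a = \frac{4}{5}: M21 - M12 = 0, M13 - M31 = -\frac{48}{25}, M32 - M23 = 0, giving b12 = 0, b13 = -\frac{3}{5}, b23 = 0, i.e. R = \frac{4}{5} - \frac{3}{5} e_{13}.
Its e_{13} coefficient is negative, so report the other preimage -R.
Answer: -\frac{4}{5} + \frac{3}{5} e_{13}. Note: both R and -R realise this M (trace \frac{39}{25}); the covering map identifies them, and the e_{13}-coefficient sign is the tie-breaker.


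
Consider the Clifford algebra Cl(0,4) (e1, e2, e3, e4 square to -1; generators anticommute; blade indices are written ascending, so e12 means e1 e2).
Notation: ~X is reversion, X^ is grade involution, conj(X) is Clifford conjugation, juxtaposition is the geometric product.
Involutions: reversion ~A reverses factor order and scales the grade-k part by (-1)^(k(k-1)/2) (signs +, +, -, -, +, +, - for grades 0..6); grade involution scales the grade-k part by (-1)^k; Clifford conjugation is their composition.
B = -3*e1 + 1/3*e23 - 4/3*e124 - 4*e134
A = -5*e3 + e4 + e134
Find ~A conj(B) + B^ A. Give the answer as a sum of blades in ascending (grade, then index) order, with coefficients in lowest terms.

first term: 4 + 5/3*e2 + 4/3*e12 + 19*e13 + 17*e14 + 4/3*e23 + 3*e34 + 1/3*e124 - 1/3*e234 + 20/3*e1234
second term: 4 + 5/3*e2 - 4/3*e12 - 19*e13 - 17*e14 - 4/3*e23 - 3*e34 - 1/3*e124 + 1/3*e234 + 20/3*e1234
Answer: 8 + 10/3*e2 + 40/3*e1234


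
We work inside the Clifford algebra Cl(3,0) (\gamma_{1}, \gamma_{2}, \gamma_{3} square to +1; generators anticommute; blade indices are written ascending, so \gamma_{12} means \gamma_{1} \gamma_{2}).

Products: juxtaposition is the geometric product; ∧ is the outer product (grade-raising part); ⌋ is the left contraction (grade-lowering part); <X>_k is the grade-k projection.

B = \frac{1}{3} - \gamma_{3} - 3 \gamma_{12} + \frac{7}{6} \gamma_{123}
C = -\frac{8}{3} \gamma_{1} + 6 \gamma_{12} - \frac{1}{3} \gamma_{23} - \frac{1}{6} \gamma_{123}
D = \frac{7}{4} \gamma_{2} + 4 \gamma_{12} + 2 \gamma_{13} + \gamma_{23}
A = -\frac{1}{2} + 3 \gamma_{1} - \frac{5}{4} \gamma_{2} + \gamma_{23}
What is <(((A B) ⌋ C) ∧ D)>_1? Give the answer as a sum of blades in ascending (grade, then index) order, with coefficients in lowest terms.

step 1: -\frac{1}{6} - \frac{47}{12} \gamma_{1} - \frac{125}{12} \gamma_{2} + \frac{1}{2} \gamma_{3} + \frac{3}{2} \gamma_{12} + \frac{35}{24} \gamma_{13} + \frac{61}{12} \gamma_{23} - \frac{7}{12} \gamma_{123}
step 2: \frac{73}{24} + \frac{1531}{24} \gamma_{1} - \frac{3395}{144} \gamma_{2} + \frac{67}{18} \gamma_{3} - \frac{13}{12} \gamma_{12} - \frac{125}{72} \gamma_{13} + \frac{17}{24} \gamma_{23} + \frac{1}{36} \gamma_{123}
step 3: \frac{511}{96} \gamma_{2} + \frac{11885}{96} \gamma_{12} + \frac{73}{12} \gamma_{13} - \frac{125}{36} \gamma_{23} + \frac{37115}{288} \gamma_{123}
step 4: \frac{511}{96} \gamma_{2}
Answer: \frac{511}{96} \gamma_{2}


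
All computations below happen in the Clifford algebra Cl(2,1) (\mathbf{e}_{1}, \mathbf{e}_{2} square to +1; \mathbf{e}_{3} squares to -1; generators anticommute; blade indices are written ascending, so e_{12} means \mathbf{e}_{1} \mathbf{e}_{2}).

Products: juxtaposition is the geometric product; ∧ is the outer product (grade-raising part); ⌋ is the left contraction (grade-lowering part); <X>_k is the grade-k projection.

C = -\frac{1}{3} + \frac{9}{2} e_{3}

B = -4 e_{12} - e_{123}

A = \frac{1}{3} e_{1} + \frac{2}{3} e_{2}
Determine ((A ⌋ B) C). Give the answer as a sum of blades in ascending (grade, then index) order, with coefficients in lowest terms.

step 1: \frac{8}{3} e_{1} - \frac{4}{3} e_{2} + \frac{2}{3} e_{13} - \frac{1}{3} e_{23}
step 2: -\frac{35}{9} e_{1} + \frac{35}{18} e_{2} + \frac{106}{9} e_{13} - \frac{53}{9} e_{23}
Answer: -\frac{35}{9} e_{1} + \frac{35}{18} e_{2} + \frac{106}{9} e_{13} - \frac{53}{9} e_{23}


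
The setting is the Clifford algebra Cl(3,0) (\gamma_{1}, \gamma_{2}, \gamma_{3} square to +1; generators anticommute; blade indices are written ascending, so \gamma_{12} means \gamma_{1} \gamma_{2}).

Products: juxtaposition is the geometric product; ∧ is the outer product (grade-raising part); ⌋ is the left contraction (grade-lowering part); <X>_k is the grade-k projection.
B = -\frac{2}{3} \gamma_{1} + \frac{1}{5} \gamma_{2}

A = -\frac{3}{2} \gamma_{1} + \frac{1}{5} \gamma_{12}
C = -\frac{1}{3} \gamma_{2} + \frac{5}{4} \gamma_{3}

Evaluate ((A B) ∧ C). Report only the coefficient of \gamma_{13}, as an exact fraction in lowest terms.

step 1: 1 + \frac{1}{25} \gamma_{1} + \frac{2}{15} \gamma_{2} - \frac{3}{10} \gamma_{12}
step 2: -\frac{1}{3} \gamma_{2} + \frac{5}{4} \gamma_{3} - \frac{1}{75} \gamma_{12} + \frac{1}{20} \gamma_{13} + \frac{1}{6} \gamma_{23} - \frac{3}{8} \gamma_{123}
Answer: \frac{1}{20}


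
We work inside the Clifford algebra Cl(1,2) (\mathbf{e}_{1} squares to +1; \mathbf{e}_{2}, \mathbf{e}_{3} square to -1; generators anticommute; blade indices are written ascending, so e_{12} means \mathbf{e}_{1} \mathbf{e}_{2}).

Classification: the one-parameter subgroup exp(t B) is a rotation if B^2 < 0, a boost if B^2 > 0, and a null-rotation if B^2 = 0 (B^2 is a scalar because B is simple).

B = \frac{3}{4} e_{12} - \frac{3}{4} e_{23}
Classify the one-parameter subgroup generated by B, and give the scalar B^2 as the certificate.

B^2 term by term: the squares give (\frac{3}{4})^2*(e_{12})^2 + (-\frac{3}{4})^2*(e_{23})^2 = \frac{9}{16}*(+1) + \frac{9}{16}*(-1) = 0 (each basis 2-blade squares to minus the product of its generators' squares); cross terms between blades sharing an index anticommute and cancel. So B^2 = 0.
Answer: null-rotation, certificate B^2 = 0. The invariant at work: B^2 = 0 is unchanged by conjugation, hence its sign classifies the subgroup whatever basis B is written in.


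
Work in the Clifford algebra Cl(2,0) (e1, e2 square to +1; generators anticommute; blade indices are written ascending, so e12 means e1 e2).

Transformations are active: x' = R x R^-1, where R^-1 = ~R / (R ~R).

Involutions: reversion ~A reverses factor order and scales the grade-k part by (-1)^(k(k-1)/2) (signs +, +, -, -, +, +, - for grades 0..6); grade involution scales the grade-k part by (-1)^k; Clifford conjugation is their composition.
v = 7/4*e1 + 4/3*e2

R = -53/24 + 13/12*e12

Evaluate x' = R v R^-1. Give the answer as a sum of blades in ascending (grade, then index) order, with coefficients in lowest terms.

~R = -53/24 - 13/12*e12, and R ~R = 3485/576, so R^-1 = ~R / (3485/576).
R v = -697/288*e1 - 697/144*e2
Answer: 1/60*e1 + 11/5*e2


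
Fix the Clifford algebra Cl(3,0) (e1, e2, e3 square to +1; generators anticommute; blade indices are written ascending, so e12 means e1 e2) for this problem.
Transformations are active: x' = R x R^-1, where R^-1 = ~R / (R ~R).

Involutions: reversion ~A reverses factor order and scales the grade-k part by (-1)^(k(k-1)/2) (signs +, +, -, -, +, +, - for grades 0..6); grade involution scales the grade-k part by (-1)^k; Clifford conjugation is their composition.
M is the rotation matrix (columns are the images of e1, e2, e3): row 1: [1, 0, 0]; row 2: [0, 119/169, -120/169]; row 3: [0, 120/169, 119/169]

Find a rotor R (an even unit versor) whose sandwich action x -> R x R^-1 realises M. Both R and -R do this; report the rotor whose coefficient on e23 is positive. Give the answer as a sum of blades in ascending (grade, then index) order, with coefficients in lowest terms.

Method: write R = a + b12*e12 + b13*e13 + b23*e23 with a^2 + b12^2 + b13^2 + b23^2 = 1 (so R^-1 = ~R). Expanding the columns R e_j ~R gives tr M = 4a^2 - 1 and, from the antisymmetric part, M21 - M12 = -4a*b12, M13 - M31 = 4a*b13, M32 - M23 = -4a*b23.
Here tr M = 407/169, so a^2 = (1 + tr M)/4 = 144/169 and a = ±12/13. Taking a = 12/13: M21 - M12 = 0, M13 - M31 = 0, M32 - M23 = 240/169, giving b12 = 0, b13 = 0, b23 = -5/13, i.e. R = 12/13 - 5/13*e23.
Its e23 coefficient is negative, so report the other preimage -R.
Answer: -12/13 + 5/13*e23. Why the constraint matters: R and -R act identically through the sandwich — M has trace 407/169 either way — so only the sign condition on e23 picks one of the two preimages.


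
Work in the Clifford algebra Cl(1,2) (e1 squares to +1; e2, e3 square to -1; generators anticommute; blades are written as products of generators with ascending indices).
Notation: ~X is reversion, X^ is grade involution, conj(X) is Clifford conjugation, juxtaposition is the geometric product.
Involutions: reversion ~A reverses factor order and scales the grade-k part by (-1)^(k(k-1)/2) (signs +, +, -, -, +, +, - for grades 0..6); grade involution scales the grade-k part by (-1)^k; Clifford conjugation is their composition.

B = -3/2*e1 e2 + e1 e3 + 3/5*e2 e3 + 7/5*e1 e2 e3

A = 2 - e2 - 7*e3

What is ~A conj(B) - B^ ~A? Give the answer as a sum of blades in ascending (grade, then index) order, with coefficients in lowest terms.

first term: 11/2*e1 + 21/5*e2 - 3/5*e3 + 64/5*e1 e2 - 17/5*e1 e3 - 6/5*e2 e3 - 87/10*e1 e2 e3
second term: 11/2*e1 + 21/5*e2 - 3/5*e3 - 64/5*e1 e2 + 17/5*e1 e3 + 6/5*e2 e3 + 87/10*e1 e2 e3
Answer: 128/5*e1 e2 - 34/5*e1 e3 - 12/5*e2 e3 - 87/5*e1 e2 e3


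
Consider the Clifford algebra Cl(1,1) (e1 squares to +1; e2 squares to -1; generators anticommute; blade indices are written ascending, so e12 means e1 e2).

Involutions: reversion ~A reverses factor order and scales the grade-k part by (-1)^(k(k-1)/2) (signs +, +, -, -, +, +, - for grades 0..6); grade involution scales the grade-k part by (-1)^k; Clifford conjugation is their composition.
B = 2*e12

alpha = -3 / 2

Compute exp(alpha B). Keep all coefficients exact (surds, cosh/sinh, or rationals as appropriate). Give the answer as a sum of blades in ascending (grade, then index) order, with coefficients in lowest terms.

B^2 = (2)^2*(e12)^2 = 4*(+1) = 4 (a basis 2-blade squares to minus the product of its generators' squares).
B^2 = 4 — B^2 > 0, so the exponential closes hyperbolically: l = 2, alpha*l = -3, so exp(alpha B) = cosh(-3) + (sinh(-3)/2)*B = cosh(3) + (-sinh(3)/2)*B.
Answer: cosh(3) - sinh(3)*e12


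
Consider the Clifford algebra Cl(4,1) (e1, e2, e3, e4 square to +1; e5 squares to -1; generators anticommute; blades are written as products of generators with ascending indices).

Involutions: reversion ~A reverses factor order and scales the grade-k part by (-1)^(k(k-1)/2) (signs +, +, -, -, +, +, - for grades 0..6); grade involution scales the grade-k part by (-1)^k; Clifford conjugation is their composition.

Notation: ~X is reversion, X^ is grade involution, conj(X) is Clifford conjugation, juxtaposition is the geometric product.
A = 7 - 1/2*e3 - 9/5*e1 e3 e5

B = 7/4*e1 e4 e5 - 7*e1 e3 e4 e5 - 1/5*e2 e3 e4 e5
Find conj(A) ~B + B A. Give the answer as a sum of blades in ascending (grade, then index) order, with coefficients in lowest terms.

first term: -63/5*e4 + 63/20*e3 e4 - 9/25*e1 e2 e4 - 35/4*e1 e4 e5 + 1/10*e2 e4 e5 - 385/8*e1 e3 e4 e5 - 7/5*e2 e3 e4 e5
second term: 63/5*e4 + 63/20*e3 e4 - 9/25*e1 e2 e4 + 63/4*e1 e4 e5 + 1/10*e2 e4 e5 - 399/8*e1 e3 e4 e5 - 7/5*e2 e3 e4 e5
Answer: 63/10*e3 e4 - 18/25*e1 e2 e4 + 7*e1 e4 e5 + 1/5*e2 e4 e5 - 98*e1 e3 e4 e5 - 14/5*e2 e3 e4 e5


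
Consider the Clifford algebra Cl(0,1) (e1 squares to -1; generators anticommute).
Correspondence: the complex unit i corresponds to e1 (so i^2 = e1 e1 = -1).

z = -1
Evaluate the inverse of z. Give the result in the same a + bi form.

In blades: z = -1.
With qbar = -1 (scalar fixed, mapped units negated), z qbar = 1 (the sum of squared coefficients), so z^-1 = qbar / (1) = -1; translating back:
Answer: -1


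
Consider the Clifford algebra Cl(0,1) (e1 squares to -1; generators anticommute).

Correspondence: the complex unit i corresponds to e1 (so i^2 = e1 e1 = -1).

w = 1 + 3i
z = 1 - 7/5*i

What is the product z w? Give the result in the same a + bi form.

In blades: z = 1 - 7/5*e1, w = 1 + 3*e1.
Distribute z over w term by term (generator squares from the signature, products reordered to ascending indices): (1)*w = 1 + 3*e1; (-7/5*e1)*w = 21/5 - 7/5*e1.
Sum: 26/5 + 8/5*e1; translating back through the correspondence:
Answer: 26/5 + 8/5*i


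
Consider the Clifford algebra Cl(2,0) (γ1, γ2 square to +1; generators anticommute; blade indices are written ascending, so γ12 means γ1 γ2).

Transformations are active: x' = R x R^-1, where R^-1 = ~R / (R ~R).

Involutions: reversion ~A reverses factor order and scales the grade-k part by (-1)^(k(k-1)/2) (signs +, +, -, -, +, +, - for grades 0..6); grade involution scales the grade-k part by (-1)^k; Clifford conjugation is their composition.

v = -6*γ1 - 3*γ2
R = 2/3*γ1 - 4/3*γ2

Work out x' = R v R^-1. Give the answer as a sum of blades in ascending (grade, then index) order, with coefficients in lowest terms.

~R = 2/3*γ1 - 4/3*γ2, and R ~R = 20/9, so R^-1 = ~R / (20/9).
R v = -10*γ12
Answer: 6*γ1 + 3*γ2


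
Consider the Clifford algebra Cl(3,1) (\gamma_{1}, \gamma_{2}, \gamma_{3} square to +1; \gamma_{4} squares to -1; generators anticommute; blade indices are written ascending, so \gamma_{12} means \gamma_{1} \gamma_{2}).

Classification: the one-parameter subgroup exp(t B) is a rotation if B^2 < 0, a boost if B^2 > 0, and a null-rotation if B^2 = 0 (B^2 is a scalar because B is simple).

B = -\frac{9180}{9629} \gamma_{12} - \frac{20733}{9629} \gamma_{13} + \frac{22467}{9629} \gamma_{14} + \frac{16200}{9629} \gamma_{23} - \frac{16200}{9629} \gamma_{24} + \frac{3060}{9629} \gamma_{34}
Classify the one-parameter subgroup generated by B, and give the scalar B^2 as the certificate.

B^2 term by term: the squares give (-\frac{9180}{9629})^2*(\gamma_{12})^2 + (-\frac{20733}{9629})^2*(\gamma_{13})^2 + (\frac{22467}{9629})^2*(\gamma_{14})^2 + (\frac{16200}{9629})^2*(\gamma_{23})^2 + (-\frac{16200}{9629})^2*(\gamma_{24})^2 + (\frac{3060}{9629})^2*(\gamma_{34})^2 = \frac{84272400}{92717641}*(-1) + \frac{429857289}{92717641}*(-1) + \frac{504766089}{92717641}*(+1) + \frac{262440000}{92717641}*(-1) + \frac{262440000}{92717641}*(+1) + \frac{9363600}{92717641}*(+1) = 0 (each basis 2-blade squares to minus the product of its generators' squares); cross terms between blades sharing an index anticommute and cancel; the commuting (index-disjoint) pairs give grade-4 terms 2*c*c'*(blade product), which cancel blade by blade — \gamma_{1234}: -\frac{56181600}{92717641} - \frac{671749200}{92717641} + \frac{727930800}{92717641} = 0 — confirming B is simple. So B^2 = 0.
Answer: null-rotation, certificate B^2 = 0. The class reads off the invariant scalar 0 directly.


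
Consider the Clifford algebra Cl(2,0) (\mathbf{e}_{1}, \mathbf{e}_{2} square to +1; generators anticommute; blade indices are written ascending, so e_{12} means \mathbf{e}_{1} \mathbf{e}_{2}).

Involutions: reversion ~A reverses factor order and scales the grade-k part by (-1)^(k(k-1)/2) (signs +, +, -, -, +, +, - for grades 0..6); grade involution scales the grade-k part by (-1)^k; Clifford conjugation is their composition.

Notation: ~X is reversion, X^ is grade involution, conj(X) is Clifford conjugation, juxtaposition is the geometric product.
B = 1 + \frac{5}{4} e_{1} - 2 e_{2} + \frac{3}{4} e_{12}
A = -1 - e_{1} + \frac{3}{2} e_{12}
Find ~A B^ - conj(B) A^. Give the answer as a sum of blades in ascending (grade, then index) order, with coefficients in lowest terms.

first term: \frac{11}{8} - \frac{11}{4} e_{1} - \frac{37}{8} e_{2} - \frac{17}{4} e_{12}
second term: -\frac{9}{8} - \frac{3}{4} e_{1} - \frac{25}{8} e_{2} + \frac{1}{4} e_{12}
Answer: \frac{5}{2} - 2 e_{1} - \frac{3}{2} e_{2} - \frac{9}{2} e_{12}


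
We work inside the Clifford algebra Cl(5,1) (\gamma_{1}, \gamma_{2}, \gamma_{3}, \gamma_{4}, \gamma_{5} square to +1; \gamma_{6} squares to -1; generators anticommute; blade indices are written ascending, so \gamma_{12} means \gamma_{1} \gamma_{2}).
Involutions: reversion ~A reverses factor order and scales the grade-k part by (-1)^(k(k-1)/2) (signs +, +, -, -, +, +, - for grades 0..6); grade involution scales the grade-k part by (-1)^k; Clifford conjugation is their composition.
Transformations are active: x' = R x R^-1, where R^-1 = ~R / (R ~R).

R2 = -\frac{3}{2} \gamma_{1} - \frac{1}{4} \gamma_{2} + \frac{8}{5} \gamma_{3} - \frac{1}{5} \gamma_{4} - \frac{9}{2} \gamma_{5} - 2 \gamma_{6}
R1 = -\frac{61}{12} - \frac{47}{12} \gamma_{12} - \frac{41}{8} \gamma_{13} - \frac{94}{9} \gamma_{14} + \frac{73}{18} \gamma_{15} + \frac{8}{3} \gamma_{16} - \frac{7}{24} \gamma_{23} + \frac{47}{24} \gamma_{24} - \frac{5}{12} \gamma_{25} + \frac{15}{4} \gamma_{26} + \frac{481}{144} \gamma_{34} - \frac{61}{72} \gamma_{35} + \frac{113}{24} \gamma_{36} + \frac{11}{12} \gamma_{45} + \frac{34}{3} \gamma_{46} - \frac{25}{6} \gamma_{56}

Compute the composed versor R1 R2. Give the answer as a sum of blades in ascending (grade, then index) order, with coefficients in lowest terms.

Distribute over the terms of R2 (each basis-blade product reordered to ascending indices, repeated generators contracted through their squares):
R1 (-\frac{3}{2} \gamma_{1}) = \frac{61}{8} \gamma_{1} - \frac{47}{8} \gamma_{2} - \frac{123}{16} \gamma_{3} - \frac{47}{3} \gamma_{4} + \frac{73}{12} \gamma_{5} + 4 \gamma_{6} + \frac{7}{16} \gamma_{123} - \frac{47}{16} \gamma_{124} + \frac{5}{8} \gamma_{125} - \frac{45}{8} \gamma_{126} - \frac{481}{96} \gamma_{134} + \frac{61}{48} \gamma_{135} - \frac{113}{16} \gamma_{136} - \frac{11}{8} \gamma_{145} - 17 \gamma_{146} + \frac{25}{4} \gamma_{156}
R1 (-\frac{1}{4} \gamma_{2}) = \frac{47}{48} \gamma_{1} + \frac{61}{48} \gamma_{2} - \frac{7}{96} \gamma_{3} + \frac{47}{96} \gamma_{4} - \frac{5}{48} \gamma_{5} + \frac{15}{16} \gamma_{6} - \frac{41}{32} \gamma_{123} - \frac{47}{18} \gamma_{124} + \frac{73}{72} \gamma_{125} + \frac{2}{3} \gamma_{126} - \frac{481}{576} \gamma_{234} + \frac{61}{288} \gamma_{235} - \frac{113}{96} \gamma_{236} - \frac{11}{48} \gamma_{245} - \frac{17}{6} \gamma_{246} + \frac{25}{24} \gamma_{256}
R1 (\frac{8}{5} \gamma_{3}) = -\frac{41}{5} \gamma_{1} - \frac{7}{15} \gamma_{2} - \frac{122}{15} \gamma_{3} - \frac{481}{90} \gamma_{4} + \frac{61}{45} \gamma_{5} - \frac{113}{15} \gamma_{6} - \frac{94}{15} \gamma_{123} + \frac{752}{45} \gamma_{134} - \frac{292}{45} \gamma_{135} - \frac{64}{15} \gamma_{136} - \frac{47}{15} \gamma_{234} + \frac{2}{3} \gamma_{235} - 6 \gamma_{236} + \frac{22}{15} \gamma_{345} + \frac{272}{15} \gamma_{346} - \frac{20}{3} \gamma_{356}
R1 (-\frac{1}{5} \gamma_{4}) = \frac{94}{45} \gamma_{1} - \frac{47}{120} \gamma_{2} - \frac{481}{720} \gamma_{3} + \frac{61}{60} \gamma_{4} + \frac{11}{60} \gamma_{5} + \frac{34}{15} \gamma_{6} + \frac{47}{60} \gamma_{124} + \frac{41}{40} \gamma_{134} + \frac{73}{90} \gamma_{145} + \frac{8}{15} \gamma_{146} + \frac{7}{120} \gamma_{234} - \frac{1}{12} \gamma_{245} + \frac{3}{4} \gamma_{246} - \frac{61}{360} \gamma_{345} + \frac{113}{120} \gamma_{346} + \frac{5}{6} \gamma_{456}
R1 (-\frac{9}{2} \gamma_{5}) = -\frac{73}{4} \gamma_{1} + \frac{15}{8} \gamma_{2} + \frac{61}{16} \gamma_{3} - \frac{33}{8} \gamma_{4} + \frac{183}{8} \gamma_{5} - \frac{75}{4} \gamma_{6} + \frac{141}{8} \gamma_{125} + \frac{369}{16} \gamma_{135} + 47 \gamma_{145} + 12 \gamma_{156} + \frac{21}{16} \gamma_{235} - \frac{141}{16} \gamma_{245} + \frac{135}{8} \gamma_{256} - \frac{481}{32} \gamma_{345} + \frac{339}{16} \gamma_{356} + 51 \gamma_{456}
R1 (-2 \gamma_{6}) = \frac{16}{3} \gamma_{1} + \frac{15}{2} \gamma_{2} + \frac{113}{12} \gamma_{3} + \frac{68}{3} \gamma_{4} - \frac{25}{3} \gamma_{5} + \frac{61}{6} \gamma_{6} + \frac{47}{6} \gamma_{126} + \frac{41}{4} \gamma_{136} + \frac{188}{9} \gamma_{146} - \frac{73}{9} \gamma_{156} + \frac{7}{12} \gamma_{236} - \frac{47}{12} \gamma_{246} + \frac{5}{6} \gamma_{256} - \frac{481}{72} \gamma_{346} + \frac{61}{36} \gamma_{356} - \frac{11}{6} \gamma_{456}
Summing the partial products and collecting blades:
Answer: -\frac{1501}{144} \gamma_{1} + \frac{313}{80} \gamma_{2} - \frac{4799}{1440} \gamma_{3} - \frac{1387}{1440} \gamma_{4} + \frac{15883}{720} \gamma_{5} - \frac{713}{80} \gamma_{6} - \frac{3413}{480} \gamma_{123} - \frac{3431}{720} \gamma_{124} + \frac{1387}{72} \gamma_{125} + \frac{23}{8} \gamma_{126} + \frac{3665}{288} \gamma_{134} + \frac{803}{45} \gamma_{135} - \frac{259}{240} \gamma_{136} + \frac{16717}{360} \gamma_{145} + \frac{199}{45} \gamma_{146} + \frac{365}{36} \gamma_{156} - \frac{11261}{2880} \gamma_{234} + \frac{631}{288} \gamma_{235} - \frac{211}{32} \gamma_{236} - \frac{73}{8} \gamma_{245} - 6 \gamma_{246} + \frac{75}{4} \gamma_{256} - \frac{19777}{1440} \gamma_{345} + \frac{2231}{180} \gamma_{346} + \frac{2335}{144} \gamma_{356} + 50 \gamma_{456}


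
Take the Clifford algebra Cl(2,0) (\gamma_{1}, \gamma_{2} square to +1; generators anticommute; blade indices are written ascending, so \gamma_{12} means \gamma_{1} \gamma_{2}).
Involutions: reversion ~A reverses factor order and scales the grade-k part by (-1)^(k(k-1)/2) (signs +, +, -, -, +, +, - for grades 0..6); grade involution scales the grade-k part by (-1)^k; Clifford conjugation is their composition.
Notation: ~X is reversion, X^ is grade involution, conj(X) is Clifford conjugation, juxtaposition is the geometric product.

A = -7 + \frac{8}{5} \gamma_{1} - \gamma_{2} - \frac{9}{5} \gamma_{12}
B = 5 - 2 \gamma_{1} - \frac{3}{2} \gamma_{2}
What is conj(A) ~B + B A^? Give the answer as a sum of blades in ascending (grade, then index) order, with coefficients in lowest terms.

first term: -\frac{333}{10} + \frac{33}{10} \gamma_{1} + \frac{191}{10} \gamma_{2} + \frac{67}{5} \gamma_{12}
second term: -\frac{333}{10} + \frac{33}{10} \gamma_{1} + \frac{191}{10} \gamma_{2} - \frac{67}{5} \gamma_{12}
Answer: -\frac{333}{5} + \frac{33}{5} \gamma_{1} + \frac{191}{5} \gamma_{2}


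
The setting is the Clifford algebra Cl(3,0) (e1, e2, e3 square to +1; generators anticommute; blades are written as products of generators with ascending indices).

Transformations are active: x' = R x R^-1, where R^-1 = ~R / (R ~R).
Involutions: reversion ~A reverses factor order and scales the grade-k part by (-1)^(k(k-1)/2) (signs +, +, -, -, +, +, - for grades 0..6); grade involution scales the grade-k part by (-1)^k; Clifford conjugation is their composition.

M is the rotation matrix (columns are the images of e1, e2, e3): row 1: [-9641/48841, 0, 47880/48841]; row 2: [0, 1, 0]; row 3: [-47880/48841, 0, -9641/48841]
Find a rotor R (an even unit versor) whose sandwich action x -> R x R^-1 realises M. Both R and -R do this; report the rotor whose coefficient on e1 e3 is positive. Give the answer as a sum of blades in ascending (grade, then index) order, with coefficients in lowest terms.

Method: write R = a + b12*e1 e2 + b13*e1 e3 + b23*e2 e3 with a^2 + b12^2 + b13^2 + b23^2 = 1 (so R^-1 = ~R). Expanding the columns R e_j ~R gives tr M = 4a^2 - 1 and, from the antisymmetric part, M21 - M12 = -4a*b12, M13 - M31 = 4a*b13, M32 - M23 = -4a*b23.
Here tr M = 29559/48841, so a^2 = (1 + tr M)/4 = 19600/48841 and a = ±140/221. Taking a = 140/221: M21 - M12 = 0, M13 - M31 = 95760/48841, M32 - M23 = 0, giving b12 = 0, b13 = 171/221, b23 = 0, i.e. R = 140/221 + 171/221*e1 e3.
Its e1 e3 coefficient is already positive.
Answer: 140/221 + 171/221*e1 e3. Why the constraint matters: R and -R act identically through the sandwich — M has trace 29559/48841 either way — so only the sign condition on e1 e3 picks one of the two preimages.


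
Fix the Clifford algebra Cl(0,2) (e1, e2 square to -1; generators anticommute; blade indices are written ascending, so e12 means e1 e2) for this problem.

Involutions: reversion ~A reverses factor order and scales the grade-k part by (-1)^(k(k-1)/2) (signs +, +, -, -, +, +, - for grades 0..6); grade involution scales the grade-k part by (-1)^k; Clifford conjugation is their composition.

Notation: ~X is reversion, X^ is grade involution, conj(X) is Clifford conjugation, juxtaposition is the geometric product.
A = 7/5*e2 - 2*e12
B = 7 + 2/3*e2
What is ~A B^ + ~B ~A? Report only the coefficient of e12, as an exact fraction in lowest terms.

first term: 14/15 + 4/3*e1 + 49/5*e2 + 14*e12
second term: -14/15 + 4/3*e1 + 49/5*e2 + 14*e12
Answer: 28


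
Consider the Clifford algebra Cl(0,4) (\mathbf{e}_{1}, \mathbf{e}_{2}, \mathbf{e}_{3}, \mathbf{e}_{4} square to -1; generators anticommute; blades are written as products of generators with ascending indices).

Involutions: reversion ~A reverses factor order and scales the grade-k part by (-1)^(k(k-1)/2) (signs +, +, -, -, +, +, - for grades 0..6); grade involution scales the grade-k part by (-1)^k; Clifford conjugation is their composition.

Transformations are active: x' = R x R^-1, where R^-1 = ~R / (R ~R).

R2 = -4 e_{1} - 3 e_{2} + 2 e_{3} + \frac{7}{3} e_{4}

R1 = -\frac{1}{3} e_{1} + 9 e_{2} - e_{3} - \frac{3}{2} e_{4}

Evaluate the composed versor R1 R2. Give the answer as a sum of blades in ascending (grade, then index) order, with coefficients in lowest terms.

Distribute over the terms of R1 (each basis-blade product reordered to ascending indices, repeated generators contracted through their squares):
(-\frac{1}{3} e_{1}) R2 = -\frac{4}{3} + e_{1} e_{2} - \frac{2}{3} e_{1} e_{3} - \frac{7}{9} e_{1} e_{4}
(9 e_{2}) R2 = 27 + 36 e_{1} e_{2} + 18 e_{2} e_{3} + 21 e_{2} e_{4}
(-e_{3}) R2 = 2 - 4 e_{1} e_{3} - 3 e_{2} e_{3} - \frac{7}{3} e_{3} e_{4}
(-\frac{3}{2} e_{4}) R2 = \frac{7}{2} - 6 e_{1} e_{4} - \frac{9}{2} e_{2} e_{4} + 3 e_{3} e_{4}
Summing the partial products and collecting blades:
Answer: \frac{187}{6} + 37 e_{1} e_{2} - \frac{14}{3} e_{1} e_{3} - \frac{61}{9} e_{1} e_{4} + 15 e_{2} e_{3} + \frac{33}{2} e_{2} e_{4} + \frac{2}{3} e_{3} e_{4}


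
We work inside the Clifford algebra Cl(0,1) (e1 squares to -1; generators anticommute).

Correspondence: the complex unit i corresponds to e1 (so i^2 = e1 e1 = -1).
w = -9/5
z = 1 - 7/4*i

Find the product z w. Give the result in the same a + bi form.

In blades: z = 1 - 7/4*e1, w = -9/5.
Distribute z over w term by term (generator squares from the signature, products reordered to ascending indices): (1)*w = -9/5; (-7/4*e1)*w = 63/20*e1.
Sum: -9/5 + 63/20*e1; translating back through the correspondence:
Answer: -9/5 + 63/20*i


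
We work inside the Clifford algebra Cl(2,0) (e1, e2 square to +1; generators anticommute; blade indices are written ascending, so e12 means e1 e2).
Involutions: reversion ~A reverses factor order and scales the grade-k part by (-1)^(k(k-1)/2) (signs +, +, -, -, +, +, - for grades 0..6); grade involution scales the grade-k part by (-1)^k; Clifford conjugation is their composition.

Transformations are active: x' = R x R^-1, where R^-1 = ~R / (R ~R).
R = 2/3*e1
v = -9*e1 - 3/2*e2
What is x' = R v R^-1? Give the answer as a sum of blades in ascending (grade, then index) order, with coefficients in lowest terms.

~R = 2/3*e1, and R ~R = 4/9, so R^-1 = ~R / (4/9).
R v = -6 - e12
Answer: -9*e1 + 3/2*e2


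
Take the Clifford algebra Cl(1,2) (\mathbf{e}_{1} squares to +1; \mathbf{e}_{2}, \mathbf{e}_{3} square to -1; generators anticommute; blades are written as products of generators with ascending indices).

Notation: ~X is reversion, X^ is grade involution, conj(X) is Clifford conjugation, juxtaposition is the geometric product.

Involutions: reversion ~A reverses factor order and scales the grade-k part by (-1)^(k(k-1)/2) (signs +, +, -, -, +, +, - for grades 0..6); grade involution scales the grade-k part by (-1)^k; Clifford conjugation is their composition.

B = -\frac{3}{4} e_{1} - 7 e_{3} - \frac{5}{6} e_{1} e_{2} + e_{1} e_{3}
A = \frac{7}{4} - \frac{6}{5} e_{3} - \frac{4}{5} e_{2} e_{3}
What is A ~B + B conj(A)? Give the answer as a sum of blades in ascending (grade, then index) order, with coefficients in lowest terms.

first term: -\frac{42}{5} - \frac{9}{80} e_{1} - \frac{28}{5} e_{2} - \frac{49}{4} e_{3} + \frac{79}{120} e_{1} e_{2} - \frac{199}{60} e_{1} e_{3} - \frac{2}{5} e_{1} e_{2} e_{3}
second term: \frac{42}{5} - \frac{201}{80} e_{1} - \frac{28}{5} e_{2} - \frac{49}{4} e_{3} - \frac{79}{120} e_{1} e_{2} + \frac{91}{60} e_{1} e_{3} - \frac{8}{5} e_{1} e_{2} e_{3}
Answer: -\frac{21}{8} e_{1} - \frac{56}{5} e_{2} - \frac{49}{2} e_{3} - \frac{9}{5} e_{1} e_{3} - 2 e_{1} e_{2} e_{3}


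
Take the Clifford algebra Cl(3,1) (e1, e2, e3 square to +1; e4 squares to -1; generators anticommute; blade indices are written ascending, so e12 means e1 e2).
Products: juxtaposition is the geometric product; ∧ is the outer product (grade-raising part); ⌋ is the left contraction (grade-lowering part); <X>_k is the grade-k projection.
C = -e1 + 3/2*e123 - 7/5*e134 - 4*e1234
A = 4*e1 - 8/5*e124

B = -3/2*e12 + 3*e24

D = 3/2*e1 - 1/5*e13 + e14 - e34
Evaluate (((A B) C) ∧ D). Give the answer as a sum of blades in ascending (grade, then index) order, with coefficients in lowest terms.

step 1: -24/5*e1 - 6*e2 - 12/5*e4 + 12*e124
step 2: 24/5 + 48*e3 - 6*e12 + 141/25*e13 - 12/5*e14 - 24*e23 - 12*e24 + 618/25*e34 + 48/5*e123 - 24*e134 + 96/5*e234 - 24/5*e1234
step 3: 36/5*e1 - 1824/25*e13 + 24/5*e14 - 24/5*e34 - 36*e123 - 18*e124 - 273/25*e134 - 246/5*e1234
Answer: 36/5*e1 - 1824/25*e13 + 24/5*e14 - 24/5*e34 - 36*e123 - 18*e124 - 273/25*e134 - 246/5*e1234


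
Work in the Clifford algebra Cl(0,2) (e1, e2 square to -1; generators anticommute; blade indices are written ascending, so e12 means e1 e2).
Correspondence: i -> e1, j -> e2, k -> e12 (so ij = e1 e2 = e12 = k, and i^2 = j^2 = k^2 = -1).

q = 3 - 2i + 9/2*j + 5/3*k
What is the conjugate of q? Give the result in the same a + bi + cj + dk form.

In blades: q = 3 - 2*e1 + 9/2*e2 + 5/3*e12.
Conjugation here is Clifford conjugation: the scalar is fixed and the grade-1 and grade-2 blades all flip sign, giving 3 + 2*e1 - 9/2*e2 - 5/3*e12; translating back:
Answer: 3 + 2i - 9/2*j - 5/3*k


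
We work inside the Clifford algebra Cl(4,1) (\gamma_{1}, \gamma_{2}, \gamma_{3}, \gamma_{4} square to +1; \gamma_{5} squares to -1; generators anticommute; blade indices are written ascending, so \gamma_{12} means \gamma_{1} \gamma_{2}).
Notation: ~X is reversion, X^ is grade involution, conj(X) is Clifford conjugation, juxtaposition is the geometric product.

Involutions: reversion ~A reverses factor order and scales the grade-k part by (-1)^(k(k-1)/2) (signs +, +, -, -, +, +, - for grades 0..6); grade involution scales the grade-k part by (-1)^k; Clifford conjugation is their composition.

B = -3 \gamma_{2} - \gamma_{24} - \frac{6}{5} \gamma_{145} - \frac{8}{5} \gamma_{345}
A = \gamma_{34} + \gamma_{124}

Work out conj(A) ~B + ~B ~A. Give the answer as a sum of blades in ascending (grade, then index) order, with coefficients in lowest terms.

first term: -\gamma_{1} + \frac{8}{5} \gamma_{5} + 3 \gamma_{14} - \gamma_{23} + \frac{6}{5} \gamma_{25} - \frac{6}{5} \gamma_{135} + 3 \gamma_{234} - \frac{8}{5} \gamma_{1235}
second term: \gamma_{1} + \frac{8}{5} \gamma_{5} - 3 \gamma_{14} + \gamma_{23} + \frac{6}{5} \gamma_{25} + \frac{6}{5} \gamma_{135} + 3 \gamma_{234} + \frac{8}{5} \gamma_{1235}
Answer: \frac{16}{5} \gamma_{5} + \frac{12}{5} \gamma_{25} + 6 \gamma_{234}


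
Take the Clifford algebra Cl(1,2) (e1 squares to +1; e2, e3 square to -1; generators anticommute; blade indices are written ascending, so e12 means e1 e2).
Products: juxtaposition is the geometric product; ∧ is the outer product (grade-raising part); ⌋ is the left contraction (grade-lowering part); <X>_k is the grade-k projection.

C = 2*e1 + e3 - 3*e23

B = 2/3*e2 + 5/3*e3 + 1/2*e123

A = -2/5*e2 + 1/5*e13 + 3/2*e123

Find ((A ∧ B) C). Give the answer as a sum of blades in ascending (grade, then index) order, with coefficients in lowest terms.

step 1: -2/3*e23 - 2/15*e123
step 2: -2 - 2/5*e1 + 2/3*e2 + 2/15*e12 - 4/15*e23 - 4/3*e123
Answer: -2 - 2/5*e1 + 2/3*e2 + 2/15*e12 - 4/15*e23 - 4/3*e123


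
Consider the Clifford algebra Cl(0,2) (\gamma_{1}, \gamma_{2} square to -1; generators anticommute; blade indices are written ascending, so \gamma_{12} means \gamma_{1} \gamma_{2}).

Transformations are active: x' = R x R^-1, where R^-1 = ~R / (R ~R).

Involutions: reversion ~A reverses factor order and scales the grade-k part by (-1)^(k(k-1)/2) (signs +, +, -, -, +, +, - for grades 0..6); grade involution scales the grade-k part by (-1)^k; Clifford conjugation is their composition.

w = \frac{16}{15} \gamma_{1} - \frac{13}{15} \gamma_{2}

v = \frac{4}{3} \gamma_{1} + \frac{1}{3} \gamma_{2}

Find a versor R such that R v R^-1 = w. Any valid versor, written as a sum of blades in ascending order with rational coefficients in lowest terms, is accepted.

Equal squares first: v^2 = w^2 = -\frac{17}{9}. Then v + w = \frac{12}{5} \gamma_{1} - \frac{8}{15} \gamma_{2} is a versor taking v to w, provided it is invertible.
Answer: \frac{12}{5} \gamma_{1} - \frac{8}{15} \gamma_{2}


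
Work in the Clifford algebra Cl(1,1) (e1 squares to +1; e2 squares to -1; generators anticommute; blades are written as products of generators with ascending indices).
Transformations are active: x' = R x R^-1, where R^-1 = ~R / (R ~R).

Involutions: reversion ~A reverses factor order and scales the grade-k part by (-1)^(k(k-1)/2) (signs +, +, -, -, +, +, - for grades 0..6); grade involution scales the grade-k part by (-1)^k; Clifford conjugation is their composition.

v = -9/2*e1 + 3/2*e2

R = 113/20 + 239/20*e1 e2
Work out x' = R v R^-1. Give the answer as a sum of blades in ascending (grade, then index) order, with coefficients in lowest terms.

~R = 113/20 - 239/20*e1 e2, and R ~R = -2772/25, so R^-1 = ~R / (-2772/25).
R v = -867/20*e1 + 249/4*e2
Answer: 65921/7392*e1 - 57983/7392*e2


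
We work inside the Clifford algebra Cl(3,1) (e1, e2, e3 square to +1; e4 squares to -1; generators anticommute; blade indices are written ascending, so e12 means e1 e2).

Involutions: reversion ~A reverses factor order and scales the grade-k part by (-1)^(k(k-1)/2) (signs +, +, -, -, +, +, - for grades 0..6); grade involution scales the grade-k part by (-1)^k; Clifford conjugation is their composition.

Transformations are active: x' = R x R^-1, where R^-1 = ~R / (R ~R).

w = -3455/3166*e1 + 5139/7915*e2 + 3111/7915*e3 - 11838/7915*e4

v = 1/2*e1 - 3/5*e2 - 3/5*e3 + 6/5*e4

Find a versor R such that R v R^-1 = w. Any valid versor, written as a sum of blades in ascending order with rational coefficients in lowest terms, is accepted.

Take R = v + w = -936/1583*e1 + 78/1583*e2 - 1638/7915*e3 - 468/1583*e4. Because q(v) = q(w) = -47/100, conjugation by R sends v exactly to w.
Answer: -936/1583*e1 + 78/1583*e2 - 1638/7915*e3 - 468/1583*e4


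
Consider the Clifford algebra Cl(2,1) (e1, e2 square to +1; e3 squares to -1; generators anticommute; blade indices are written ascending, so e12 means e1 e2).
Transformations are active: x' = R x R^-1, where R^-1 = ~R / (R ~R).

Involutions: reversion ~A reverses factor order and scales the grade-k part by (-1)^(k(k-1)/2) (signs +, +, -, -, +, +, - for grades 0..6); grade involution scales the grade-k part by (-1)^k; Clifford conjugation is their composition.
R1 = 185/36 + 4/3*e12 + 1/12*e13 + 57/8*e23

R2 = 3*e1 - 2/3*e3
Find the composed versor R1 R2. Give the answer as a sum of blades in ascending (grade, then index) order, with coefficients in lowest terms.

Distribute over the terms of R2 (each basis-blade product reordered to ascending indices, repeated generators contracted through their squares):
R1 (3*e1) = 185/12*e1 - 4*e2 - 1/4*e3 + 171/8*e123
R1 (-2/3*e3) = 1/18*e1 + 19/4*e2 - 185/54*e3 - 8/9*e123
Summing the partial products and collecting blades:
Answer: 557/36*e1 + 3/4*e2 - 397/108*e3 + 1475/72*e123


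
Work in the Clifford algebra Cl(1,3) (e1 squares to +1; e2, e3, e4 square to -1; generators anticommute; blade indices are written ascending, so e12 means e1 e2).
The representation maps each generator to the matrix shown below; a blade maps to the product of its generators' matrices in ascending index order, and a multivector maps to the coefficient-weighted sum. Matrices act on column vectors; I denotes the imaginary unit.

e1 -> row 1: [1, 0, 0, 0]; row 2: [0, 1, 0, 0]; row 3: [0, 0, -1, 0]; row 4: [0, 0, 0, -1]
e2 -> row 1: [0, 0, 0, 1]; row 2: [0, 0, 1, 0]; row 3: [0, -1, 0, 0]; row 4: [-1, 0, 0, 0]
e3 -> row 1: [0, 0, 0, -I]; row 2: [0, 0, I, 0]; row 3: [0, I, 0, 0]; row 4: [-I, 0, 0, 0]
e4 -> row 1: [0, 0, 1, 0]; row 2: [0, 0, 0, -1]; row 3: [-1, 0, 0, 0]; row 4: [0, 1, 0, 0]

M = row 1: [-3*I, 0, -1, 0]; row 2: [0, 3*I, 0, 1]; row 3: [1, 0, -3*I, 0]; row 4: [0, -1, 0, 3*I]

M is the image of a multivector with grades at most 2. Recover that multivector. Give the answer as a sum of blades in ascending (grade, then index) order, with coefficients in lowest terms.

Method: the blade images are trace-orthogonal — tr(rho(e_A) rho(e_B)^-1) = 4 if A = B and 0 otherwise — and rho(e_A)^-1 = (e_A)^2 * rho(e_A) with (e_A)^2 = +1 or -1, so the coefficient of e_A in the preimage is (e_A)^2 * tr(M rho(e_A))/4.
Nonzero projections over blades of grade <= 2: e4: (e4)^2 = -1, tr(M rho(e4)) = 4, coefficient -1; e23: (e23)^2 = -1, tr(M rho(e23)) = -12, coefficient 3. Every other blade of grade <= 2 projects to 0.
Answer: -e4 + 3*e23


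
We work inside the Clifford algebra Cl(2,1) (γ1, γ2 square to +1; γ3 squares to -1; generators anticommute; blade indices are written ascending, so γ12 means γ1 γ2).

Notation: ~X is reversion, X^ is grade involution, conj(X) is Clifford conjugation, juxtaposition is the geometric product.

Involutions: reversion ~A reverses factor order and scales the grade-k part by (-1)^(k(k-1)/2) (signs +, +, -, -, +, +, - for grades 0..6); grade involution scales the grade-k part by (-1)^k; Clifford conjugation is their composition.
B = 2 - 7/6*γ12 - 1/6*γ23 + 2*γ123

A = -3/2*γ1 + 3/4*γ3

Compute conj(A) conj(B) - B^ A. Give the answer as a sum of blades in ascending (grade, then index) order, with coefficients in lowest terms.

first term: 3*γ1 + 13/8*γ2 - 3/2*γ3 + 3/2*γ12 + 3*γ23 - 5/8*γ123
second term: -3*γ1 - 13/8*γ2 + 3/2*γ3 + 3/2*γ12 + 3*γ23 - 5/8*γ123
Answer: 6*γ1 + 13/4*γ2 - 3*γ3


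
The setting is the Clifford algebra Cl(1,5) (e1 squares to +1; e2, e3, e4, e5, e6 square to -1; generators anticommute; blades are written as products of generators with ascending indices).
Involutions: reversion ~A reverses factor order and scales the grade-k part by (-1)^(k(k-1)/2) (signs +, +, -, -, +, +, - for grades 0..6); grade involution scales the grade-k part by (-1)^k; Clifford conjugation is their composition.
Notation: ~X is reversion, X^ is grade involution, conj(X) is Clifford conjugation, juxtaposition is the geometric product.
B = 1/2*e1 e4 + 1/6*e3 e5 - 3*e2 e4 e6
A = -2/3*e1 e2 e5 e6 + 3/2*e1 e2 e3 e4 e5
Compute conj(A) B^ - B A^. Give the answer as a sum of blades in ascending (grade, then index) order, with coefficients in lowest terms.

first term: -1/4*e1 e2 e4 - 2*e1 e4 e5 - 3/4*e2 e3 e5 - 1/9*e1 e2 e3 e6 - 9/2*e1 e3 e5 e6 + 1/3*e2 e4 e5 e6
second term: -1/4*e1 e2 e4 + 2*e1 e4 e5 - 3/4*e2 e3 e5 + 1/9*e1 e2 e3 e6 - 9/2*e1 e3 e5 e6 - 1/3*e2 e4 e5 e6
Answer: -4*e1 e4 e5 - 2/9*e1 e2 e3 e6 + 2/3*e2 e4 e5 e6


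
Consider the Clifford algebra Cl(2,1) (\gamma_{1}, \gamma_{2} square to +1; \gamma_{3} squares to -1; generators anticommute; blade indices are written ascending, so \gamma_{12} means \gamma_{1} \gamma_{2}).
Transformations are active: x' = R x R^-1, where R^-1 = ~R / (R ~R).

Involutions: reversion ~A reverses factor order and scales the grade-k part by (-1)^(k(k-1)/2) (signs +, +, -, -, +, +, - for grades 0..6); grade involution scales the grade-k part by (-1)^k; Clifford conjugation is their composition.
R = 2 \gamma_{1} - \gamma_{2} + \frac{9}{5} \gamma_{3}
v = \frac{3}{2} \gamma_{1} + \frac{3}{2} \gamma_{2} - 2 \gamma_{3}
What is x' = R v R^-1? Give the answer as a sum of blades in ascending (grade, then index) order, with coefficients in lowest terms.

~R = 2 \gamma_{1} - \gamma_{2} + \frac{9}{5} \gamma_{3}, and R ~R = \frac{44}{25}, so R^-1 = ~R / (\frac{44}{25}).
R v = \frac{51}{10} + \frac{9}{2} \gamma_{12} - \frac{67}{10} \gamma_{13} - \frac{7}{10} \gamma_{23}
Answer: \frac{111}{11} \gamma_{1} - \frac{321}{44} \gamma_{2} + \frac{547}{44} \gamma_{3}
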